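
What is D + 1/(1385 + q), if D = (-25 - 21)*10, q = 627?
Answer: -925519/2012 ≈ -460.00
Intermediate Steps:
D = -460 (D = -46*10 = -460)
D + 1/(1385 + q) = -460 + 1/(1385 + 627) = -460 + 1/2012 = -925519/2012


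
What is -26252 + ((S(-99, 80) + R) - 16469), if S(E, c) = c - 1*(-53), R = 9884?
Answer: -32704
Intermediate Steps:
S(E, c) = 53 + c (S(E, c) = c + 53 = 53 + c)
-26252 + ((S(-99, 80) + R) - 16469) = -26252 + (((53 + 80) + 9884) - 16469) = -26252 + ((133 + 9884) - 16469) = -26252 + (10017 - 16469) = -26252 - 6452 = -32704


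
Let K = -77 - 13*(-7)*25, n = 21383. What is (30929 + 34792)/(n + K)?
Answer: 65721/23581 ≈ 2.7870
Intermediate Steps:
K = 2198 (K = -77 + 91*25 = -77 + 2275 = 2198)
(30929 + 34792)/(n + K) = (30929 + 34792)/(21383 + 2198) = 65721/23581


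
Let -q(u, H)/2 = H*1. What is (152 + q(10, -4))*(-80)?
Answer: -12800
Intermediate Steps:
q(u, H) = -2*H
(152 + q(10, -4))*(-80) = (152 - 2*(-4))*(-80) = (152 + 8)*(-80) = 160*(-80) = -12800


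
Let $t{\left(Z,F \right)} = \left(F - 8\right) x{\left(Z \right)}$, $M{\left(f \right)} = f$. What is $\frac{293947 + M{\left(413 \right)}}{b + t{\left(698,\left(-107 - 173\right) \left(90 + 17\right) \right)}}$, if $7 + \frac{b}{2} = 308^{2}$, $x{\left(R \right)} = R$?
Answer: $- \frac{29436}{2072795} \approx -0.014201$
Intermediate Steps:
$b = 189714$ ($b = -14 + 2 \cdot 308^{2} = -14 + 2 \cdot 94864 = -14 + 189728 = 189714$)
$t{\left(Z,F \right)} = Z \left(-8 + F\right)$ ($t{\left(Z,F \right)} = \left(F - 8\right) Z = \left(-8 + F\right) Z = Z \left(-8 + F\right)$)
$\frac{293947 + M{\left(413 \right)}}{b + t{\left(698,\left(-107 - 173\right) \left(90 + 17\right) \right)}} = \frac{293947 + 413}{189714 + 698 \left(-8 + \left(-107 - 173\right) \left(90 + 17\right)\right)} = \frac{294360}{189714 + 698 \left(-8 - 29960\right)} = \frac{294360}{189714 + 698 \left(-29968\right)} = \frac{294360}{189714 - 20917664} = \frac{294360}{-20727950} = 294360 \left(- \frac{1}{20727950}\right) = - \frac{29436}{2072795}$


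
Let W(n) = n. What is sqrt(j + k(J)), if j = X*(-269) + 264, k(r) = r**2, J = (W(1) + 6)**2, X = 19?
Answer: I*sqrt(2446) ≈ 49.457*I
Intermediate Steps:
J = 49 (J = (1 + 6)**2 = 7**2 = 49)
j = -4847 (j = 19*(-269) + 264 = -5111 + 264 = -4847)
sqrt(j + k(J)) = sqrt(-4847 + 49**2) = sqrt(-4847 + 2401) = sqrt(-2446) = I*sqrt(2446)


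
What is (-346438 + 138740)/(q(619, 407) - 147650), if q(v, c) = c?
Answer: 207698/147243 ≈ 1.4106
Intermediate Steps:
(-346438 + 138740)/(q(619, 407) - 147650) = (-346438 + 138740)/(407 - 147650) = -207698/(-147243) = -207698*(-1/147243) = 207698/147243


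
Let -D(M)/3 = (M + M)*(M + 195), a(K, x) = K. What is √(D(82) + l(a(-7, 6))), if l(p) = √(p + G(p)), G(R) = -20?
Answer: √(-136284 + 3*I*√3) ≈ 0.007 + 369.17*I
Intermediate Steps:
D(M) = -6*M*(195 + M) (D(M) = -3*(M + M)*(M + 195) = -3*2*M*(195 + M) = -6*M*(195 + M))
l(p) = √(-20 + p) (l(p) = √(p - 20) = √(-20 + p))
√(D(82) + l(a(-7, 6))) = √(-6*82*(195 + 82) + √(-20 - 7)) = √(-6*82*277 + √(-27)) = √(-136284 + 3*I*√3)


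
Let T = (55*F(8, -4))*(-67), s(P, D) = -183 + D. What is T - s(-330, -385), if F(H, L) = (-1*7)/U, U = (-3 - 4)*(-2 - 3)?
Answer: 1305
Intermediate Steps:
U = 35 (U = -7*(-5) = 35)
F(H, L) = -⅕ (F(H, L) = -1*7/35 = -7*1/35 = -⅕)
T = 737 (T = (55*(-⅕))*(-67) = -11*(-67) = 737)
T - s(-330, -385) = 737 - (-183 - 385) = 737 - 1*(-568) = 737 + 568 = 1305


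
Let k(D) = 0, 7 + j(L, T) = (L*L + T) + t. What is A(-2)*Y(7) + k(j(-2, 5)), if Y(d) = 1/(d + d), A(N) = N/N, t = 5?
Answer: 1/14 ≈ 0.071429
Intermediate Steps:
A(N) = 1
j(L, T) = -2 + T + L² (j(L, T) = -7 + ((L*L + T) + 5) = -7 + ((L² + T) + 5) = -7 + ((T + L²) + 5) = -7 + (5 + T + L²) = -2 + T + L²)
Y(d) = 1/(2*d)
A(-2)*Y(7) + k(j(-2, 5)) = 1*((½)/7) + 0 = 1*((½)*(⅐)) + 0 = 1*(1/14) + 0 = 1/14 + 0 = 1/14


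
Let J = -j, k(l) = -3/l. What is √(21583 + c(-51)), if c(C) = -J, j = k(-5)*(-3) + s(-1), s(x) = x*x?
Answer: 59*√155/5 ≈ 146.91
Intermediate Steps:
s(x) = x²
j = -⅘ (j = -3/(-5)*(-3) + (-1)² = -3*(-⅕)*(-3) + 1 = (⅗)*(-3) + 1 = -9/5 + 1 = -⅘ ≈ -0.80000)
J = ⅘ (J = -1*(-⅘) = ⅘ ≈ 0.80000)
c(C) = -⅘ (c(C) = -1*⅘ = -⅘)
√(21583 + c(-51)) = √(21583 - ⅘) = √(107911/5) = 59*√155/5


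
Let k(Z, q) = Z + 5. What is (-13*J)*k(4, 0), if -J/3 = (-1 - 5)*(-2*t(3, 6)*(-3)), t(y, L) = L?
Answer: -75816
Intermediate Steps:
k(Z, q) = 5 + Z
J = 648 (J = -3*(-1 - 5)*-2*6*(-3) = -(-18)*(-12*(-3)) = -(-18)*36 = -3*(-216) = 648)
(-13*J)*k(4, 0) = (-13*648)*(5 + 4) = -8424*9 = -75816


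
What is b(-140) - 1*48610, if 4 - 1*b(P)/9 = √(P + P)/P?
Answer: -48574 + 9*I*√70/70 ≈ -48574.0 + 1.0757*I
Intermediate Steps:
b(P) = 36 - 9*√2/√P (b(P) = 36 - 9*√(P + P)/P = 36 - 9*√(2*P)/P = 36 - 9*√2*√P/P = 36 - 9*√2/√P)
b(-140) - 1*48610 = (36 - 9*√2/√(-140)) - 1*48610 = (36 - 9*√2*(-I*√35/70)) - 48610 = (36 + 9*I*√70/70) - 48610 = -48574 + 9*I*√70/70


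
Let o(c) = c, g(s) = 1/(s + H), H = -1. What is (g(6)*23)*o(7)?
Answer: 161/5 ≈ 32.200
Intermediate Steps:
g(s) = 1/(-1 + s) (g(s) = 1/(s - 1) = 1/(-1 + s))
(g(6)*23)*o(7) = (23/(-1 + 6))*7 = (23/5)*7 = 161/5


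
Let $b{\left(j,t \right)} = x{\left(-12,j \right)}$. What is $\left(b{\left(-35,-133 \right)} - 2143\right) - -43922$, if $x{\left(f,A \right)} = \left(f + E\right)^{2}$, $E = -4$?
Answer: $42035$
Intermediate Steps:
$x{\left(f,A \right)} = \left(-4 + f\right)^{2}$ ($x{\left(f,A \right)} = \left(f - 4\right)^{2} = \left(-4 + f\right)^{2}$)
$b{\left(j,t \right)} = 256$ ($b{\left(j,t \right)} = \left(-4 - 12\right)^{2} = \left(-16\right)^{2} = 256$)
$\left(b{\left(-35,-133 \right)} - 2143\right) - -43922 = \left(256 - 2143\right) - -43922 = -1887 + 43922 = 42035$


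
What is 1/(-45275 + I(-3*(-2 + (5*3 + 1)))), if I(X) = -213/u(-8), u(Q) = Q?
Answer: -8/361987 ≈ -2.2100e-5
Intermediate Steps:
I(X) = 213/8 (I(X) = -213/(-8) = -213*(-⅛) = 213/8)
1/(-45275 + I(-3*(-2 + (5*3 + 1)))) = 1/(-45275 + 213/8) = 1/(-361987/8) = -8/361987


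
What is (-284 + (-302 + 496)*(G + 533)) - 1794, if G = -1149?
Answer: -121582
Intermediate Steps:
(-284 + (-302 + 496)*(G + 533)) - 1794 = (-284 + (-302 + 496)*(-1149 + 533)) - 1794 = (-284 + 194*(-616)) - 1794 = (-284 - 119504) - 1794 = -119788 - 1794 = -121582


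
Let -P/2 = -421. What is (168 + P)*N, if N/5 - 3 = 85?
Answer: 444400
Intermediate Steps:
N = 440 (N = 15 + 5*85 = 15 + 425 = 440)
P = 842 (P = -2*(-421) = 842)
(168 + P)*N = (168 + 842)*440 = 1010*440 = 444400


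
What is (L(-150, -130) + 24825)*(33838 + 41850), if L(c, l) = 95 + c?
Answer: 1874791760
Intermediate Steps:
(L(-150, -130) + 24825)*(33838 + 41850) = ((95 - 150) + 24825)*(33838 + 41850) = (-55 + 24825)*75688 = 24770*75688 = 1874791760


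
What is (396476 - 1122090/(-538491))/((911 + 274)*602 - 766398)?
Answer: -35583313301/4759183458 ≈ -7.4768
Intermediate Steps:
(396476 - 1122090/(-538491))/((911 + 274)*602 - 766398) = (396476 - 1122090*(-1/538491))/(1185*602 - 766398) = (396476 + 374030/179497)/(713370 - 766398) = (71166626602/179497)/(-53028) = (71166626602/179497)*(-1/53028) = -35583313301/4759183458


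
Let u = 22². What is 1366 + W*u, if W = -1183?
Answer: -571206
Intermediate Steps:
u = 484
1366 + W*u = 1366 - 1183*484 = 1366 - 572572 = -571206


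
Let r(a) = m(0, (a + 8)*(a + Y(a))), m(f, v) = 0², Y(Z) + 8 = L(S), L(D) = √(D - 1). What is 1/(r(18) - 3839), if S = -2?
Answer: -1/3839 ≈ -0.00026048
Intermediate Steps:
L(D) = √(-1 + D)
Y(Z) = -8 + I*√3 (Y(Z) = -8 + √(-1 - 2) = -8 + √(-3) = -8 + I*√3)
m(f, v) = 0
r(a) = 0
1/(r(18) - 3839) = 1/(0 - 3839) = 1/(-3839) = -1/3839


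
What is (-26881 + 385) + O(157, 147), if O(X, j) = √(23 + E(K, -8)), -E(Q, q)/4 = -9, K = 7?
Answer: -26496 + √59 ≈ -26488.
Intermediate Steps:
E(Q, q) = 36 (E(Q, q) = -4*(-9) = 36)
O(X, j) = √59 (O(X, j) = √(23 + 36) = √59)
(-26881 + 385) + O(157, 147) = (-26881 + 385) + √59 = -26496 + √59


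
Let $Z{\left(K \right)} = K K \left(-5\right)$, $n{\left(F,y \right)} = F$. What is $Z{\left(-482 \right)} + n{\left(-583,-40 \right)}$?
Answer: $-1162203$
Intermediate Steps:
$Z{\left(K \right)} = - 5 K^{2}$ ($Z{\left(K \right)} = K^{2} \left(-5\right) = - 5 K^{2}$)
$Z{\left(-482 \right)} + n{\left(-583,-40 \right)} = - 5 \left(-482\right)^{2} - 583 = \left(-5\right) 232324 - 583 = -1161620 - 583 = -1162203$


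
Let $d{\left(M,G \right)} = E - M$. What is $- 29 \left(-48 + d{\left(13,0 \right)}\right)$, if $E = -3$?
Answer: $1856$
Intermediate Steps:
$d{\left(M,G \right)} = -3 - M$
$- 29 \left(-48 + d{\left(13,0 \right)}\right) = - 29 \left(-48 - 16\right) = \left(-29\right) \left(-64\right) = 1856$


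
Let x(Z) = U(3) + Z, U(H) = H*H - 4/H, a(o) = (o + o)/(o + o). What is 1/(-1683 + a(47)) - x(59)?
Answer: -336403/5046 ≈ -66.667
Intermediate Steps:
a(o) = 1 (a(o) = (2*o)/((2*o)) = (2*o)*(1/(2*o)) = 1)
U(H) = H² - 4/H
x(Z) = 23/3 + Z (x(Z) = (-4 + 3³)/3 + Z = (-4 + 27)/3 + Z = (⅓)*23 + Z = 23/3 + Z)
1/(-1683 + a(47)) - x(59) = 1/(-1683 + 1) - (23/3 + 59) = 1/(-1682) - 1*200/3 = -1/1682 - 200/3 = -336403/5046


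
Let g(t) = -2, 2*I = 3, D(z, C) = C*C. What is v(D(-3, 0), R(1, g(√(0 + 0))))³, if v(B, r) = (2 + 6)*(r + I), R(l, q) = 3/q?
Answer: 0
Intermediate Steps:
D(z, C) = C²
I = 3/2 (I = (½)*3 = 3/2 ≈ 1.5000)
v(B, r) = 12 + 8*r (v(B, r) = (2 + 6)*(r + 3/2) = 8*(3/2 + r) = 12 + 8*r)
v(D(-3, 0), R(1, g(√(0 + 0))))³ = (12 + 8*(3/(-2)))³ = (12 + 8*(3*(-½)))³ = (12 + 8*(-3/2))³ = (12 - 12)³ = 0³ = 0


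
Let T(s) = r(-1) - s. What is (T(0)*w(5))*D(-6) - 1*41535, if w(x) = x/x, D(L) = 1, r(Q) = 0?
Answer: -41535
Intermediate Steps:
w(x) = 1
T(s) = -s (T(s) = 0 - s = -s)
(T(0)*w(5))*D(-6) - 1*41535 = (-1*0*1)*1 - 1*41535 = (0*1)*1 - 41535 = 0*1 - 41535 = 0 - 41535 = -41535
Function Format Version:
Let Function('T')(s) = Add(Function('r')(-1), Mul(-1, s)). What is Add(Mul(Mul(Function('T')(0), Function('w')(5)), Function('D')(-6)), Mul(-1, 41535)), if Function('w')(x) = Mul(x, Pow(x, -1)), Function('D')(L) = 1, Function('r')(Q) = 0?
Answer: -41535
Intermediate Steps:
Function('w')(x) = 1
Function('T')(s) = Mul(-1, s) (Function('T')(s) = Add(0, Mul(-1, s)) = Mul(-1, s))
Add(Mul(Mul(Function('T')(0), Function('w')(5)), Function('D')(-6)), Mul(-1, 41535)) = Add(Mul(Mul(Mul(-1, 0), 1), 1), Mul(-1, 41535)) = Add(Mul(Mul(0, 1), 1), -41535) = Add(Mul(0, 1), -41535) = Add(0, -41535) = -41535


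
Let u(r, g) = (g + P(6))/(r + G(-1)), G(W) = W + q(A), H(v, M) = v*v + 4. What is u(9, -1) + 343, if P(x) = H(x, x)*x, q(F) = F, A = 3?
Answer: 4012/11 ≈ 364.73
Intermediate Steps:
H(v, M) = 4 + v**2 (H(v, M) = v**2 + 4 = 4 + v**2)
P(x) = x*(4 + x**2) (P(x) = (4 + x**2)*x = x*(4 + x**2))
G(W) = 3 + W (G(W) = W + 3 = 3 + W)
u(r, g) = (240 + g)/(2 + r) (u(r, g) = (g + 6*(4 + 6**2))/(r + (3 - 1)) = (g + 6*(4 + 36))/(r + 2) = (g + 6*40)/(2 + r) = (g + 240)/(2 + r) = (240 + g)/(2 + r))
u(9, -1) + 343 = (240 - 1)/(2 + 9) + 343 = 239/11 + 343 = 4012/11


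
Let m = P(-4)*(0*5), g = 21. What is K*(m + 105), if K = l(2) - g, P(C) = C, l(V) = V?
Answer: -1995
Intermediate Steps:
K = -19 (K = 2 - 1*21 = 2 - 21 = -19)
m = 0 (m = -0*5 = -4*0 = 0)
K*(m + 105) = -19*(0 + 105) = -19*105 = -1995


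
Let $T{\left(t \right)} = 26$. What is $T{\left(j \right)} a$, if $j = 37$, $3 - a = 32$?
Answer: $-754$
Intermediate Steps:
$a = -29$ ($a = 3 - 32 = -29$)
$T{\left(j \right)} a = 26 \left(-29\right) = -754$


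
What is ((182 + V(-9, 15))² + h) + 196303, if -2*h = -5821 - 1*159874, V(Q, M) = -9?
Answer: 618159/2 ≈ 3.0908e+5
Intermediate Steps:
h = 165695/2 (h = -(-5821 - 1*159874)/2 = -(-5821 - 159874)/2 = -½*(-165695) = 165695/2 ≈ 82848.)
((182 + V(-9, 15))² + h) + 196303 = ((182 - 9)² + 165695/2) + 196303 = (173² + 165695/2) + 196303 = (29929 + 165695/2) + 196303 = 225553/2 + 196303 = 618159/2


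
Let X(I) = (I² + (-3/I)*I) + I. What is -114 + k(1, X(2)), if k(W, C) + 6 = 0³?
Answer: -120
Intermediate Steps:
X(I) = -3 + I + I² (X(I) = (I² - 3) + I = (-3 + I²) + I = -3 + I + I²)
k(W, C) = -6 (k(W, C) = -6 + 0³ = -6 + 0 = -6)
-114 + k(1, X(2)) = -114 - 6 = -120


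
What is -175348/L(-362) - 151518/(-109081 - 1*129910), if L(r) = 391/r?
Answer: 15170246223754/93445481 ≈ 1.6234e+5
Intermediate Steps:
-175348/L(-362) - 151518/(-109081 - 1*129910) = -175348/(391/(-362)) - 151518/(-109081 - 1*129910) = -175348/(391*(-1/362)) - 151518/(-109081 - 129910) = -175348/(-391/362) - 151518/(-238991) = -175348*(-362/391) - 151518*(-1/238991) = 63475976/391 + 151518/238991 = 15170246223754/93445481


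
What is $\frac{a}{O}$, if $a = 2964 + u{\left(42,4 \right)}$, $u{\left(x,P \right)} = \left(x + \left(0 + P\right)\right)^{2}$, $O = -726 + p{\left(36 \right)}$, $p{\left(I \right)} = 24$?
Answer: $- \frac{2540}{351} \approx -7.2365$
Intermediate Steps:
$O = -702$ ($O = -726 + 24 = -702$)
$u{\left(x,P \right)} = \left(P + x\right)^{2}$ ($u{\left(x,P \right)} = \left(x + P\right)^{2} = \left(P + x\right)^{2}$)
$a = 5080$ ($a = 2964 + \left(4 + 42\right)^{2} = 2964 + 46^{2} = 2964 + 2116 = 5080$)
$\frac{a}{O} = \frac{5080}{-702} = 5080 \left(- \frac{1}{702}\right) = - \frac{2540}{351}$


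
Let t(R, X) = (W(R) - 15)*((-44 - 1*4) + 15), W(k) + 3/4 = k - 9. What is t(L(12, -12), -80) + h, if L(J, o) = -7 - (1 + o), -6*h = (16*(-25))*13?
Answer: 18617/12 ≈ 1551.4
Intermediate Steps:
W(k) = -39/4 + k (W(k) = -¾ + (k - 9) = -¾ + (-9 + k) = -39/4 + k)
h = 2600/3 (h = -16*(-25)*13/6 = -(-200)*13/3 = -⅙*(-5200) = 2600/3 ≈ 866.67)
L(J, o) = -8 - o (L(J, o) = -7 + (-1 - o) = -8 - o)
t(R, X) = 3267/4 - 33*R (t(R, X) = ((-39/4 + R) - 15)*((-44 - 1*4) + 15) = (-99/4 + R)*((-44 - 4) + 15) = (-99/4 + R)*(-48 + 15) = (-99/4 + R)*(-33) = 3267/4 - 33*R)
t(L(12, -12), -80) + h = (3267/4 - 33*(-8 - 1*(-12))) + 2600/3 = (3267/4 - 33*(-8 + 12)) + 2600/3 = (3267/4 - 33*4) + 2600/3 = (3267/4 - 132) + 2600/3 = 2739/4 + 2600/3 = 18617/12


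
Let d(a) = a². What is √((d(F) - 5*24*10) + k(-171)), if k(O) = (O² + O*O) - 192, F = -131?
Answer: √74251 ≈ 272.49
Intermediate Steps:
k(O) = -192 + 2*O² (k(O) = (O² + O²) - 192 = 2*O² - 192 = -192 + 2*O²)
√((d(F) - 5*24*10) + k(-171)) = √(((-131)² - 5*24*10) + (-192 + 2*(-171)²)) = √((17161 - 120*10) + (-192 + 2*29241)) = √((17161 - 1200) + (-192 + 58482)) = √(15961 + 58290) = √74251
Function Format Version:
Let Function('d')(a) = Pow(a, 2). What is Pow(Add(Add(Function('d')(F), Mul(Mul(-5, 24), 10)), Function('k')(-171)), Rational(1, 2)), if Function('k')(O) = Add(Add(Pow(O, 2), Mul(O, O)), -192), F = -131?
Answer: Pow(74251, Rational(1, 2)) ≈ 272.49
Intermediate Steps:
Function('k')(O) = Add(-192, Mul(2, Pow(O, 2))) (Function('k')(O) = Add(Add(Pow(O, 2), Pow(O, 2)), -192) = Add(Mul(2, Pow(O, 2)), -192) = Add(-192, Mul(2, Pow(O, 2))))
Pow(Add(Add(Function('d')(F), Mul(Mul(-5, 24), 10)), Function('k')(-171)), Rational(1, 2)) = Pow(Add(Add(Pow(-131, 2), Mul(Mul(-5, 24), 10)), Add(-192, Mul(2, Pow(-171, 2)))), Rational(1, 2)) = Pow(Add(Add(17161, Mul(-120, 10)), Add(-192, Mul(2, 29241))), Rational(1, 2)) = Pow(Add(Add(17161, -1200), Add(-192, 58482)), Rational(1, 2)) = Pow(Add(15961, 58290), Rational(1, 2)) = Pow(74251, Rational(1, 2))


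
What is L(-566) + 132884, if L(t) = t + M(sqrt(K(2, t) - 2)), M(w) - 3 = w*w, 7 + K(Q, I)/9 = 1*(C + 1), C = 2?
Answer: 132283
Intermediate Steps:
K(Q, I) = -36 (K(Q, I) = -63 + 9*(1*(2 + 1)) = -63 + 9*(1*3) = -63 + 9*3 = -63 + 27 = -36)
M(w) = 3 + w**2 (M(w) = 3 + w*w = 3 + w**2)
L(t) = -35 + t (L(t) = t + (3 + (sqrt(-36 - 2))**2) = t + (3 + (sqrt(-38))**2) = t + (3 + (I*sqrt(38))**2) = t + (3 - 38) = t - 35 = -35 + t)
L(-566) + 132884 = (-35 - 566) + 132884 = -601 + 132884 = 132283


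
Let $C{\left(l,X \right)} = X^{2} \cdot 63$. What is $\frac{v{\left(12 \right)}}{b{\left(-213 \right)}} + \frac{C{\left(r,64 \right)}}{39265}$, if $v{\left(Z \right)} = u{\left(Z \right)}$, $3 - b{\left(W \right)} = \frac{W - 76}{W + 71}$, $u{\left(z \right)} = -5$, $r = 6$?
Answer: $\frac{7474426}{5379305} \approx 1.3895$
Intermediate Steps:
$b{\left(W \right)} = 3 - \frac{-76 + W}{71 + W}$ ($b{\left(W \right)} = 3 - \frac{W - 76}{W + 71} = 3 - \frac{-76 + W}{71 + W}$)
$v{\left(Z \right)} = -5$
$C{\left(l,X \right)} = 63 X^{2}$
$\frac{v{\left(12 \right)}}{b{\left(-213 \right)}} + \frac{C{\left(r,64 \right)}}{39265} = - \frac{5}{\frac{1}{71 - 213} \left(289 + 2 \left(-213\right)\right)} + \frac{63 \cdot 64^{2}}{39265} = - \frac{5}{\frac{1}{-142} \left(289 - 426\right)} + 63 \cdot 4096 \cdot \frac{1}{39265} = - \frac{5}{\left(- \frac{1}{142}\right) \left(-137\right)} + 258048 \cdot \frac{1}{39265} = - \frac{5}{\frac{137}{142}} + \frac{258048}{39265} = \left(-5\right) \frac{142}{137} + \frac{258048}{39265} = - \frac{710}{137} + \frac{258048}{39265} = \frac{7474426}{5379305}$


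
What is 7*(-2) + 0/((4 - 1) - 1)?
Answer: -14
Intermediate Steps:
7*(-2) + 0/((4 - 1) - 1) = -14 + 0/(3 - 1) = -14 + 0/2 = -14 + (½)*0 = -14 + 0 = -14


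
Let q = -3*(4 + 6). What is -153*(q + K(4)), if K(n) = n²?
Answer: 2142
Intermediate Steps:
q = -30 (q = -3*10 = -30)
-153*(q + K(4)) = -153*(-30 + 4²) = -153*(-30 + 16) = -153*(-14) = 2142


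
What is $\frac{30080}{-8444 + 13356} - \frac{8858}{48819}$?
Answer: $\frac{89060314}{14987433} \approx 5.9423$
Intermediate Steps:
$\frac{30080}{-8444 + 13356} - \frac{8858}{48819} = \frac{30080}{4912} - \frac{8858}{48819} = 30080 \cdot \frac{1}{4912} - \frac{8858}{48819} = \frac{1880}{307} - \frac{8858}{48819} = \frac{89060314}{14987433}$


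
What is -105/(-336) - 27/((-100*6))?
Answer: 143/400 ≈ 0.35750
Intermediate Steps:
-105/(-336) - 27/((-100*6)) = -105*(-1/336) - 27/(-600) = 5/16 - 27*(-1/600) = 5/16 + 9/200 = 143/400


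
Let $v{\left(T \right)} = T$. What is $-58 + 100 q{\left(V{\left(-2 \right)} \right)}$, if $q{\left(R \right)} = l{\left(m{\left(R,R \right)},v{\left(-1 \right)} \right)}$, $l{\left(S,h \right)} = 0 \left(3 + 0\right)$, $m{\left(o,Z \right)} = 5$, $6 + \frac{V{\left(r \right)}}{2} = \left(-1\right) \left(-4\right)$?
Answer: $-58$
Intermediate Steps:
$V{\left(r \right)} = -4$ ($V{\left(r \right)} = -12 + 2 \left(\left(-1\right) \left(-4\right)\right) = -12 + 2 \cdot 4 = -12 + 8 = -4$)
$l{\left(S,h \right)} = 0$ ($l{\left(S,h \right)} = 0 \cdot 3 = 0$)
$q{\left(R \right)} = 0$
$-58 + 100 q{\left(V{\left(-2 \right)} \right)} = -58 + 100 \cdot 0 = -58 + 0 = -58$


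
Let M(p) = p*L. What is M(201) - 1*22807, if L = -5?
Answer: -23812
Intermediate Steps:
M(p) = -5*p (M(p) = p*(-5) = -5*p)
M(201) - 1*22807 = -5*201 - 1*22807 = -1005 - 22807 = -23812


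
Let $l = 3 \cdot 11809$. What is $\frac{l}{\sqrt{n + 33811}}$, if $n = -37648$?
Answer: $- \frac{11809 i \sqrt{3837}}{1279} \approx - 571.92 i$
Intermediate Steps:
$l = 35427$
$\frac{l}{\sqrt{n + 33811}} = \frac{35427}{\sqrt{-37648 + 33811}} = \frac{35427}{\sqrt{-3837}} = \frac{35427}{i \sqrt{3837}} = 35427 \left(- \frac{i \sqrt{3837}}{3837}\right) = - \frac{11809 i \sqrt{3837}}{1279}$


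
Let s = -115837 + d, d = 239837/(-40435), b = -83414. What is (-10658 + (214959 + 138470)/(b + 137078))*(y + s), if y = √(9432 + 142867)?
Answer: 223118739635751513/180825320 - 571597483*√152299/53664 ≈ 1.2297e+9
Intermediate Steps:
d = -239837/40435 (d = 239837*(-1/40435) = -239837/40435 ≈ -5.9314)
y = √152299 ≈ 390.25
s = -4684108932/40435 (s = -115837 - 239837/40435 = -4684108932/40435 ≈ -1.1584e+5)
(-10658 + (214959 + 138470)/(b + 137078))*(y + s) = (-10658 + (214959 + 138470)/(-83414 + 137078))*(√152299 - 4684108932/40435) = (-10658 + 353429/53664)*(-4684108932/40435 + √152299) = -571597483*(-4684108932/40435 + √152299)/53664 = 223118739635751513/180825320 - 571597483*√152299/53664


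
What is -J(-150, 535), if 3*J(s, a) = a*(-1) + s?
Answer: 685/3 ≈ 228.33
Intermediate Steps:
J(s, a) = -a/3 + s/3 (J(s, a) = (a*(-1) + s)/3 = (-a + s)/3 = (s - a)/3 = -a/3 + s/3)
-J(-150, 535) = -(-1/3*535 + (1/3)*(-150)) = -(-535/3 - 50) = -1*(-685/3) = 685/3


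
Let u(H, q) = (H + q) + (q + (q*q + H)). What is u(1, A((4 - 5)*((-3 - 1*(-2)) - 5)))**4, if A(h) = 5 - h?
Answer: 1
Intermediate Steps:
u(H, q) = q**2 + 2*H + 2*q (u(H, q) = (H + q) + (q + (q**2 + H)) = (H + q) + (q + (H + q**2)) = (H + q) + (H + q + q**2) = q**2 + 2*H + 2*q)
u(1, A((4 - 5)*((-3 - 1*(-2)) - 5)))**4 = ((5 - (4 - 5)*((-3 - 1*(-2)) - 5))**2 + 2*1 + 2*(5 - (4 - 5)*((-3 - 1*(-2)) - 5)))**4 = ((5 - (-1)*((-3 + 2) - 5))**2 + 2 + 2*(5 - (-1)*((-3 + 2) - 5)))**4 = ((5 - (-1)*(-1 - 5))**2 + 2 + 2*(5 - (-1)*(-1 - 5)))**4 = ((5 - (-1)*(-6))**2 + 2 + 2*(5 - (-1)*(-6)))**4 = ((5 - 1*6)**2 + 2 + 2*(5 - 1*6))**4 = ((5 - 6)**2 + 2 + 2*(5 - 6))**4 = ((-1)**2 + 2 + 2*(-1))**4 = (1 + 2 - 2)**4 = 1**4 = 1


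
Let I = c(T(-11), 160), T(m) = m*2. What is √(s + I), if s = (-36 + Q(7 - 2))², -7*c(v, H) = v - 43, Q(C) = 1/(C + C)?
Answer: 3*√706741/70 ≈ 36.029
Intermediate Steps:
Q(C) = 1/(2*C)
T(m) = 2*m
c(v, H) = 43/7 - v/7 (c(v, H) = -(v - 43)/7 = -(-43 + v)/7 = 43/7 - v/7)
I = 65/7 (I = 43/7 - 2*(-11)/7 = 43/7 - ⅐*(-22) = 43/7 + 22/7 = 65/7 ≈ 9.2857)
s = 128881/100 (s = (-36 + 1/(2*(7 - 2)))² = (-36 + (½)/5)² = (-36 + (½)*(⅕))² = (-36 + ⅒)² = (-359/10)² = 128881/100 ≈ 1288.8)
√(s + I) = √(128881/100 + 65/7) = √(908667/700) = 3*√706741/70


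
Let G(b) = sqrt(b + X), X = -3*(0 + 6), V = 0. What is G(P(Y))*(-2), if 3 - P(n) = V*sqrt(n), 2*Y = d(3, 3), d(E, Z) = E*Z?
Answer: -2*I*sqrt(15) ≈ -7.746*I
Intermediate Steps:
Y = 9/2 (Y = (3*3)/2 = (1/2)*9 = 9/2 ≈ 4.5000)
X = -18 (X = -3*6 = -18)
P(n) = 3 (P(n) = 3 - 0*sqrt(n) = 3 - 1*0 = 3 + 0 = 3)
G(b) = sqrt(-18 + b) (G(b) = sqrt(b - 18) = sqrt(-18 + b))
G(P(Y))*(-2) = sqrt(-18 + 3)*(-2) = sqrt(-15)*(-2) = (I*sqrt(15))*(-2) = -2*I*sqrt(15)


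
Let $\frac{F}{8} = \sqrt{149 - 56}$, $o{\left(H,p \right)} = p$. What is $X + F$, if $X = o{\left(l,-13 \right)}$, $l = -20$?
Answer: $-13 + 8 \sqrt{93} \approx 64.149$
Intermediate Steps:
$F = 8 \sqrt{93}$ ($F = 8 \sqrt{149 - 56} = 8 \sqrt{93} \approx 77.149$)
$X = -13$
$X + F = -13 + 8 \sqrt{93}$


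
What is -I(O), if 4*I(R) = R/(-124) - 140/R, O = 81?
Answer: 23921/40176 ≈ 0.59541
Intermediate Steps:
I(R) = -35/R - R/496 (I(R) = (R/(-124) - 140/R)/4 = (R*(-1/124) - 140/R)/4 = (-R/124 - 140/R)/4 = (-140/R - R/124)/4 = -35/R - R/496)
-I(O) = -(-35/81 - 1/496*81) = -(-35*1/81 - 81/496) = -(-35/81 - 81/496) = -1*(-23921/40176) = 23921/40176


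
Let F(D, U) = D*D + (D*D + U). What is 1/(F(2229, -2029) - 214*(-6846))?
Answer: 1/11399897 ≈ 8.7720e-8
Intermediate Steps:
F(D, U) = U + 2*D² (F(D, U) = D² + (D² + U) = D² + (U + D²) = U + 2*D²)
1/(F(2229, -2029) - 214*(-6846)) = 1/((-2029 + 2*2229²) - 214*(-6846)) = 1/((-2029 + 2*4968441) + 1465044) = 1/((-2029 + 9936882) + 1465044) = 1/(9934853 + 1465044) = 1/11399897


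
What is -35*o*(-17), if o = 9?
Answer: 5355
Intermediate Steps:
-35*o*(-17) = -35*9*(-17) = -315*(-17) = 5355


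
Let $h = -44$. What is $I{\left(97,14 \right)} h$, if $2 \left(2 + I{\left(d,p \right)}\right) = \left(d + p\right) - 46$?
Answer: $-1342$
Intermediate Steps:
$I{\left(d,p \right)} = -25 + \frac{d}{2} + \frac{p}{2}$ ($I{\left(d,p \right)} = -2 + \frac{\left(d + p\right) - 46}{2} = -2 + \frac{-46 + d + p}{2} = -2 + \left(-23 + \frac{d}{2} + \frac{p}{2}\right) = -25 + \frac{d}{2} + \frac{p}{2}$)
$I{\left(97,14 \right)} h = \left(-25 + \frac{1}{2} \cdot 97 + \frac{1}{2} \cdot 14\right) \left(-44\right) = \left(-25 + \frac{97}{2} + 7\right) \left(-44\right) = \frac{61}{2} \left(-44\right) = -1342$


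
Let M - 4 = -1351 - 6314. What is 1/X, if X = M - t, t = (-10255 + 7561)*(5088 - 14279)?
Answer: -1/24768215 ≈ -4.0374e-8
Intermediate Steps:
t = 24760554 (t = -2694*(-9191) = 24760554)
M = -7661 (M = 4 + (-1351 - 6314) = 4 - 7665 = -7661)
X = -24768215 (X = -7661 - 1*24760554 = -7661 - 24760554 = -24768215)
1/X = 1/(-24768215) = -1/24768215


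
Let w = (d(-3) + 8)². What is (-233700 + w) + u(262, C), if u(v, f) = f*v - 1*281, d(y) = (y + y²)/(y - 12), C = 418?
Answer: -3110181/25 ≈ -1.2441e+5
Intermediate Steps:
d(y) = (y + y²)/(-12 + y)
u(v, f) = -281 + f*v (u(v, f) = f*v - 281 = -281 + f*v)
w = 1444/25 (w = (-3*(1 - 3)/(-12 - 3) + 8)² = (-3*(-2)/(-15) + 8)² = (-3*(-1/15)*(-2) + 8)² = (-⅖ + 8)² = (38/5)² = 1444/25 ≈ 57.760)
(-233700 + w) + u(262, C) = (-233700 + 1444/25) + (-281 + 418*262) = -5841056/25 + (-281 + 109516) = -5841056/25 + 109235 = -3110181/25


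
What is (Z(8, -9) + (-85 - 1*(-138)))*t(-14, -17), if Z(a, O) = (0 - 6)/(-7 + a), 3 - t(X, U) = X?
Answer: 799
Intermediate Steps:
t(X, U) = 3 - X
Z(a, O) = -6/(-7 + a)
(Z(8, -9) + (-85 - 1*(-138)))*t(-14, -17) = (-6/(-7 + 8) + (-85 - 1*(-138)))*(3 - 1*(-14)) = (-6/1 + (-85 + 138))*(3 + 14) = (-6*1 + 53)*17 = (-6 + 53)*17 = 47*17 = 799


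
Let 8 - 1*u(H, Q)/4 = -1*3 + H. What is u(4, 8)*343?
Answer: 9604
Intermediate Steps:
u(H, Q) = 44 - 4*H (u(H, Q) = 32 - 4*(-1*3 + H) = 32 - 4*(-3 + H) = 32 + (12 - 4*H) = 44 - 4*H)
u(4, 8)*343 = (44 - 4*4)*343 = (44 - 16)*343 = 28*343 = 9604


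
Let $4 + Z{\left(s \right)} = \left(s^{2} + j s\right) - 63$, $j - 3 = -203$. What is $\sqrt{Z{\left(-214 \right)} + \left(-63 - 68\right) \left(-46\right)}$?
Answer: $\sqrt{94555} \approx 307.5$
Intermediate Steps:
$j = -200$ ($j = 3 - 203 = -200$)
$Z{\left(s \right)} = -67 + s^{2} - 200 s$ ($Z{\left(s \right)} = -4 - \left(63 - s^{2} + 200 s\right) = -67 + s^{2} - 200 s$)
$\sqrt{Z{\left(-214 \right)} + \left(-63 - 68\right) \left(-46\right)} = \sqrt{\left(-67 + \left(-214\right)^{2} - -42800\right) + \left(-63 - 68\right) \left(-46\right)} = \sqrt{\left(-67 + 45796 + 42800\right) + \left(-63 - 68\right) \left(-46\right)} = \sqrt{88529 + \left(-63 - 68\right) \left(-46\right)} = \sqrt{88529 - -6026} = \sqrt{88529 + 6026} = \sqrt{94555}$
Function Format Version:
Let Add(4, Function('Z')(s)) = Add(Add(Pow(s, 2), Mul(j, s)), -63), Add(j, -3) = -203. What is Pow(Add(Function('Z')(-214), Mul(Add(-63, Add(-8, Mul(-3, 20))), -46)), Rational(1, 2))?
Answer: Pow(94555, Rational(1, 2)) ≈ 307.50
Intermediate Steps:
j = -200 (j = Add(3, -203) = -200)
Function('Z')(s) = Add(-67, Pow(s, 2), Mul(-200, s)) (Function('Z')(s) = Add(-4, Add(Add(Pow(s, 2), Mul(-200, s)), -63)) = Add(-4, Add(-63, Pow(s, 2), Mul(-200, s))) = Add(-67, Pow(s, 2), Mul(-200, s)))
Pow(Add(Function('Z')(-214), Mul(Add(-63, Add(-8, Mul(-3, 20))), -46)), Rational(1, 2)) = Pow(Add(Add(-67, Pow(-214, 2), Mul(-200, -214)), Mul(Add(-63, Add(-8, Mul(-3, 20))), -46)), Rational(1, 2)) = Pow(Add(Add(-67, 45796, 42800), Mul(Add(-63, Add(-8, -60)), -46)), Rational(1, 2)) = Pow(Add(88529, Mul(Add(-63, -68), -46)), Rational(1, 2)) = Pow(Add(88529, Mul(-131, -46)), Rational(1, 2)) = Pow(Add(88529, 6026), Rational(1, 2)) = Pow(94555, Rational(1, 2))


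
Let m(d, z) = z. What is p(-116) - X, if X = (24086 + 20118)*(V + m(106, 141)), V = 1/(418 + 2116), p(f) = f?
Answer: -7897081062/1267 ≈ -6.2329e+6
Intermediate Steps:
V = 1/2534 ≈ 0.00039463
X = 7896934090/1267 (X = (24086 + 20118)*(1/2534 + 141) = 44204*(357295/2534) = 7896934090/1267 ≈ 6.2328e+6)
p(-116) - X = -116 - 1*7896934090/1267 = -116 - 7896934090/1267 = -7897081062/1267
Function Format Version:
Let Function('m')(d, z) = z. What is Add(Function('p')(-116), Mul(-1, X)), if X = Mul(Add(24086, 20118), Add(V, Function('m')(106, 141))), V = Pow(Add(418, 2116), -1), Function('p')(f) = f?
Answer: Rational(-7897081062, 1267) ≈ -6.2329e+6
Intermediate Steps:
V = Rational(1, 2534) (V = Pow(2534, -1) = Rational(1, 2534) ≈ 0.00039463)
X = Rational(7896934090, 1267) (X = Mul(Add(24086, 20118), Add(Rational(1, 2534), 141)) = Mul(44204, Rational(357295, 2534)) = Rational(7896934090, 1267) ≈ 6.2328e+6)
Add(Function('p')(-116), Mul(-1, X)) = Add(-116, Mul(-1, Rational(7896934090, 1267))) = Add(-116, Rational(-7896934090, 1267)) = Rational(-7897081062, 1267)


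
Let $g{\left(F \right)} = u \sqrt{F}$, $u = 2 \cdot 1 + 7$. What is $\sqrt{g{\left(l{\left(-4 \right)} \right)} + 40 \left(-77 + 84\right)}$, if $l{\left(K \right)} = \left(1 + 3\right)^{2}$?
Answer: $2 \sqrt{79} \approx 17.776$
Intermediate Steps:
$u = 9$ ($u = 2 + 7 = 9$)
$l{\left(K \right)} = 16$ ($l{\left(K \right)} = 4^{2} = 16$)
$g{\left(F \right)} = 9 \sqrt{F}$
$\sqrt{g{\left(l{\left(-4 \right)} \right)} + 40 \left(-77 + 84\right)} = \sqrt{9 \sqrt{16} + 40 \left(-77 + 84\right)} = \sqrt{9 \cdot 4 + 40 \cdot 7} = \sqrt{36 + 280} = \sqrt{316} = 2 \sqrt{79}$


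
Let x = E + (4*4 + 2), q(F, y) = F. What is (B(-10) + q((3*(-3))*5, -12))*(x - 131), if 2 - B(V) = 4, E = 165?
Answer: -2444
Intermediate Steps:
B(V) = -2 (B(V) = 2 - 1*4 = 2 - 4 = -2)
x = 183 (x = 165 + (4*4 + 2) = 165 + (16 + 2) = 165 + 18 = 183)
(B(-10) + q((3*(-3))*5, -12))*(x - 131) = (-2 + (3*(-3))*5)*(183 - 131) = (-2 - 9*5)*52 = (-2 - 45)*52 = -47*52 = -2444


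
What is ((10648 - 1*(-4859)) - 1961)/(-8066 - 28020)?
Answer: -6773/18043 ≈ -0.37538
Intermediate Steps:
((10648 - 1*(-4859)) - 1961)/(-8066 - 28020) = ((10648 + 4859) - 1961)/(-36086) = (15507 - 1961)*(-1/36086) = 13546*(-1/36086) = -6773/18043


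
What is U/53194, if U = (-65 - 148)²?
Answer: 45369/53194 ≈ 0.85290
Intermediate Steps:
U = 45369 (U = (-213)² = 45369)
U/53194 = 45369/53194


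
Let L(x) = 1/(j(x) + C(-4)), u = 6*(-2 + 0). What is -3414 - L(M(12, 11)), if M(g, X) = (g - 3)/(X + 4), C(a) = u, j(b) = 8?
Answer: -13655/4 ≈ -3413.8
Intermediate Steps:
u = -12 (u = 6*(-2) = -12)
C(a) = -12
M(g, X) = (-3 + g)/(4 + X)
L(x) = -1/4 (L(x) = 1/(8 - 12) = 1/(-4) = -1/4)
-3414 - L(M(12, 11)) = -3414 - 1*(-1/4) = -3414 + 1/4 = -13655/4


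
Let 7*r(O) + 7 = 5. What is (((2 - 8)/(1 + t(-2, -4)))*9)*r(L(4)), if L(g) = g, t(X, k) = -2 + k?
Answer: -108/35 ≈ -3.0857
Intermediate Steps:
r(O) = -2/7 (r(O) = -1 + (⅐)*5 = -1 + 5/7 = -2/7)
(((2 - 8)/(1 + t(-2, -4)))*9)*r(L(4)) = (((2 - 8)/(1 + (-2 - 4)))*9)*(-2/7) = (-6/(1 - 6)*9)*(-2/7) = (-6/(-5)*9)*(-2/7) = (-6*(-⅕)*9)*(-2/7) = ((6/5)*9)*(-2/7) = (54/5)*(-2/7) = -108/35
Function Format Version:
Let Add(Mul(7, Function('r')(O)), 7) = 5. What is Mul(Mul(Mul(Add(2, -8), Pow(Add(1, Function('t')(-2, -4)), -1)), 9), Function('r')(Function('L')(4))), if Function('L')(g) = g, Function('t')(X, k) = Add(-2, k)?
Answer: Rational(-108, 35) ≈ -3.0857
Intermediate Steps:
Function('r')(O) = Rational(-2, 7) (Function('r')(O) = Add(-1, Mul(Rational(1, 7), 5)) = Add(-1, Rational(5, 7)) = Rational(-2, 7))
Mul(Mul(Mul(Add(2, -8), Pow(Add(1, Function('t')(-2, -4)), -1)), 9), Function('r')(Function('L')(4))) = Mul(Mul(Mul(Add(2, -8), Pow(Add(1, Add(-2, -4)), -1)), 9), Rational(-2, 7)) = Mul(Mul(Mul(-6, Pow(Add(1, -6), -1)), 9), Rational(-2, 7)) = Mul(Mul(Mul(-6, Pow(-5, -1)), 9), Rational(-2, 7)) = Mul(Mul(Mul(-6, Rational(-1, 5)), 9), Rational(-2, 7)) = Mul(Mul(Rational(6, 5), 9), Rational(-2, 7)) = Mul(Rational(54, 5), Rational(-2, 7)) = Rational(-108, 35)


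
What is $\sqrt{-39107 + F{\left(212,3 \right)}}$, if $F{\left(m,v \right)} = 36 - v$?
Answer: $i \sqrt{39074} \approx 197.67 i$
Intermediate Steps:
$\sqrt{-39107 + F{\left(212,3 \right)}} = \sqrt{-39107 + \left(36 - 3\right)} = \sqrt{-39107 + 33} = \sqrt{-39074} = i \sqrt{39074}$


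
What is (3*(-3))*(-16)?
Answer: 144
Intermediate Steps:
(3*(-3))*(-16) = -9*(-16) = 144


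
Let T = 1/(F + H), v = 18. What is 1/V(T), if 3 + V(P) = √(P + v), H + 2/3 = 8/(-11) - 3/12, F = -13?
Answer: 1933/5755 + √67001646/17265 ≈ 0.80999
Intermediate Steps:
H = -217/132 (H = -⅔ + (8/(-11) - 3/12) = -⅔ + (8*(-1/11) - 3*1/12) = -⅔ + (-8/11 - ¼) = -⅔ - 43/44 = -217/132 ≈ -1.6439)
T = -132/1933 (T = 1/(-13 - 217/132) = 1/(-1933/132) = -132/1933 ≈ -0.068288)
V(P) = -3 + √(18 + P) (V(P) = -3 + √(P + 18) = -3 + √(18 + P))
1/V(T) = 1/(-3 + √(18 - 132/1933)) = 1/(-3 + √(34662/1933)) = 1/(-3 + √67001646/1933)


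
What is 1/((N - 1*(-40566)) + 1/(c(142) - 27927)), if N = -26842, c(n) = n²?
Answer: 7763/106539411 ≈ 7.2865e-5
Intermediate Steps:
1/((N - 1*(-40566)) + 1/(c(142) - 27927)) = 1/((-26842 - 1*(-40566)) + 1/(142² - 27927)) = 1/((-26842 + 40566) + 1/(20164 - 27927)) = 1/(13724 + 1/(-7763)) = 1/(13724 - 1/7763) = 1/(106539411/7763) = 7763/106539411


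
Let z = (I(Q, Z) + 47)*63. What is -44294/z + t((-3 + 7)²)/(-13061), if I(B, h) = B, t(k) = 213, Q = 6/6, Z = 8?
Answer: -289584023/19748232 ≈ -14.664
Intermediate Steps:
Q = 1 (Q = 6*(⅙) = 1)
z = 3024 (z = (1 + 47)*63 = 48*63 = 3024)
-44294/z + t((-3 + 7)²)/(-13061) = -44294/3024 + 213/(-13061) = -44294*1/3024 + 213*(-1/13061) = -22147/1512 - 213/13061 = -289584023/19748232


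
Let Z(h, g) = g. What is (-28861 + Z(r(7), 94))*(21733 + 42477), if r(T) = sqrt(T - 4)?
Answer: -1847129070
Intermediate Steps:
r(T) = sqrt(-4 + T)
(-28861 + Z(r(7), 94))*(21733 + 42477) = (-28861 + 94)*(21733 + 42477) = -28767*64210 = -1847129070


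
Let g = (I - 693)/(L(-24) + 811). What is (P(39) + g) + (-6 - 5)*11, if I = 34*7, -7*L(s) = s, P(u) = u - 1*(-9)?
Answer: -419358/5701 ≈ -73.559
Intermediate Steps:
P(u) = 9 + u (P(u) = u + 9 = 9 + u)
L(s) = -s/7
I = 238
g = -3185/5701 (g = (238 - 693)/(-⅐*(-24) + 811) = -455/(24/7 + 811) = -455/5701/7 = -455*7/5701 = -3185/5701 ≈ -0.55867)
(P(39) + g) + (-6 - 5)*11 = ((9 + 39) - 3185/5701) + (-6 - 5)*11 = (48 - 3185/5701) - 11*11 = 270463/5701 - 121 = -419358/5701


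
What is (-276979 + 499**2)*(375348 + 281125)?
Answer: -18366801594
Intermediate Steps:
(-276979 + 499**2)*(375348 + 281125) = (-276979 + 249001)*656473 = -27978*656473 = -18366801594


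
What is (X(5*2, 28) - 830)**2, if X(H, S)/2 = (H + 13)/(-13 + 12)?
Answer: 767376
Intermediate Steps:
X(H, S) = -26 - 2*H (X(H, S) = 2*((H + 13)/(-13 + 12)) = 2*((13 + H)/(-1)) = 2*((13 + H)*(-1)) = 2*(-13 - H) = -26 - 2*H)
(X(5*2, 28) - 830)**2 = ((-26 - 10*2) - 830)**2 = ((-26 - 2*10) - 830)**2 = ((-26 - 20) - 830)**2 = (-46 - 830)**2 = (-876)**2 = 767376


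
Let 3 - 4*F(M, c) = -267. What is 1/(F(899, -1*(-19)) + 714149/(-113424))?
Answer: 113424/6941971 ≈ 0.016339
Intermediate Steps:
F(M, c) = 135/2 (F(M, c) = 3/4 - 1/4*(-267) = 3/4 + 267/4 = 135/2)
1/(F(899, -1*(-19)) + 714149/(-113424)) = 1/(135/2 + 714149/(-113424)) = 1/(135/2 + 714149*(-1/113424)) = 1/(135/2 - 714149/113424) = 1/(6941971/113424) = 113424/6941971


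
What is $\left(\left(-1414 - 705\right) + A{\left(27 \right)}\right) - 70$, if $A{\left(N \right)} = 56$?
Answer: $-2133$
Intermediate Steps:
$\left(\left(-1414 - 705\right) + A{\left(27 \right)}\right) - 70 = \left(\left(-1414 - 705\right) + 56\right) - 70 = \left(-2119 + 56\right) - 70 = -2063 - 70 = -2133$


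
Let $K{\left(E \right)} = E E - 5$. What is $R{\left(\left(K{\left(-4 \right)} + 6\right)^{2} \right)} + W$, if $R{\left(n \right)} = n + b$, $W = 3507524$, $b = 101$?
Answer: $3507914$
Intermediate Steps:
$K{\left(E \right)} = -5 + E^{2}$ ($K{\left(E \right)} = E^{2} - 5 = -5 + E^{2}$)
$R{\left(n \right)} = 101 + n$ ($R{\left(n \right)} = n + 101 = 101 + n$)
$R{\left(\left(K{\left(-4 \right)} + 6\right)^{2} \right)} + W = \left(101 + \left(\left(-5 + \left(-4\right)^{2}\right) + 6\right)^{2}\right) + 3507524 = \left(101 + \left(\left(-5 + 16\right) + 6\right)^{2}\right) + 3507524 = \left(101 + \left(11 + 6\right)^{2}\right) + 3507524 = \left(101 + 17^{2}\right) + 3507524 = \left(101 + 289\right) + 3507524 = 390 + 3507524 = 3507914$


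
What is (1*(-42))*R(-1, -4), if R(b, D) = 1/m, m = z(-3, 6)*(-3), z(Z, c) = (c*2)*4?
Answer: 7/24 ≈ 0.29167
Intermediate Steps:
z(Z, c) = 8*c (z(Z, c) = (2*c)*4 = 8*c)
m = -144 (m = (8*6)*(-3) = 48*(-3) = -144)
R(b, D) = -1/144 (R(b, D) = 1/(-144) = -1/144)
(1*(-42))*R(-1, -4) = (1*(-42))*(-1/144) = -42*(-1/144) = 7/24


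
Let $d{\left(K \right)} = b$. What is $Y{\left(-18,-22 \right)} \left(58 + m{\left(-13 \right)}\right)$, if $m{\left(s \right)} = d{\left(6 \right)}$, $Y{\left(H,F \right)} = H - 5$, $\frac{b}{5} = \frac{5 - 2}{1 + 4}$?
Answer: $-1403$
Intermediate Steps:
$b = 3$ ($b = 5 \frac{5 - 2}{1 + 4} = 5 \cdot \frac{3}{5} = 3$)
$d{\left(K \right)} = 3$
$Y{\left(H,F \right)} = -5 + H$ ($Y{\left(H,F \right)} = H - 5 = -5 + H$)
$m{\left(s \right)} = 3$
$Y{\left(-18,-22 \right)} \left(58 + m{\left(-13 \right)}\right) = \left(-5 - 18\right) \left(58 + 3\right) = \left(-23\right) 61 = -1403$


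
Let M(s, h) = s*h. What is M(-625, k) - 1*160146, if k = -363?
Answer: 66729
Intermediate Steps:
M(s, h) = h*s
M(-625, k) - 1*160146 = -363*(-625) - 1*160146 = 226875 - 160146 = 66729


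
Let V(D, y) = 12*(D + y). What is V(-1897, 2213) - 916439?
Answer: -912647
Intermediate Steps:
V(D, y) = 12*D + 12*y
V(-1897, 2213) - 916439 = (12*(-1897) + 12*2213) - 916439 = (-22764 + 26556) - 916439 = 3792 - 916439 = -912647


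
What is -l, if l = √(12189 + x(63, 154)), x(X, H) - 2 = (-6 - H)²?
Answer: -3*√4199 ≈ -194.40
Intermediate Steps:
x(X, H) = 2 + (-6 - H)²
l = 3*√4199 (l = √(12189 + (2 + (6 + 154)²)) = √(12189 + (2 + 160²)) = √(12189 + (2 + 25600)) = √(12189 + 25602) = √37791 = 3*√4199 ≈ 194.40)
-l = -3*√4199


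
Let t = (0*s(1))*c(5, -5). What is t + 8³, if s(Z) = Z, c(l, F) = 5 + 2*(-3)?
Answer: 512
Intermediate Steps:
c(l, F) = -1 (c(l, F) = 5 - 6 = -1)
t = 0 (t = (0*1)*(-1) = 0*(-1) = 0)
t + 8³ = 0 + 8³ = 0 + 512 = 512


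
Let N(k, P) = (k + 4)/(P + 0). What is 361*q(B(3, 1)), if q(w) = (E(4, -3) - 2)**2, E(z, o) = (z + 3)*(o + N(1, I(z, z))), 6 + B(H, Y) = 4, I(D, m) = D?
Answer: 1172889/16 ≈ 73306.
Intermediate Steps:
B(H, Y) = -2 (B(H, Y) = -6 + 4 = -2)
N(k, P) = (4 + k)/P
E(z, o) = (3 + z)*(o + 5/z) (E(z, o) = (z + 3)*(o + (4 + 1)/z) = (3 + z)*(o + 5/z))
q(w) = 3249/16 (q(w) = ((5 + 3*(-3) + 15/4 - 3*4) - 2)**2 = ((5 - 9 + 15*(1/4) - 12) - 2)**2 = ((5 - 9 + 15/4 - 12) - 2)**2 = (-49/4 - 2)**2 = (-57/4)**2 = 3249/16)
361*q(B(3, 1)) = 361*(3249/16) = 1172889/16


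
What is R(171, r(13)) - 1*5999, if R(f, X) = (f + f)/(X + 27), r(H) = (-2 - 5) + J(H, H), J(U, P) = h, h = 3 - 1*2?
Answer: -41879/7 ≈ -5982.7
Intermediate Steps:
h = 1 (h = 3 - 2 = 1)
J(U, P) = 1
r(H) = -6 (r(H) = (-2 - 5) + 1 = -7 + 1 = -6)
R(f, X) = 2*f/(27 + X) (R(f, X) = (2*f)/(27 + X) = 2*f/(27 + X))
R(171, r(13)) - 1*5999 = 2*171/(27 - 6) - 1*5999 = 2*171/21 - 5999 = 2*171*(1/21) - 5999 = 114/7 - 5999 = -41879/7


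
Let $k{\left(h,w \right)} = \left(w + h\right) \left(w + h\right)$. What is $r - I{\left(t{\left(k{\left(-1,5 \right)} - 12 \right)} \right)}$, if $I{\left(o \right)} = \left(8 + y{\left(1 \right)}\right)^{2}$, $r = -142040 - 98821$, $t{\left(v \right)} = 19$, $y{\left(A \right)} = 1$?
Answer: $-240942$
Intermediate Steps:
$k{\left(h,w \right)} = \left(h + w\right)^{2}$ ($k{\left(h,w \right)} = \left(h + w\right) \left(h + w\right) = \left(h + w\right)^{2}$)
$r = -240861$
$I{\left(o \right)} = 81$ ($I{\left(o \right)} = \left(8 + 1\right)^{2} = 9^{2} = 81$)
$r - I{\left(t{\left(k{\left(-1,5 \right)} - 12 \right)} \right)} = -240861 - 81 = -240942$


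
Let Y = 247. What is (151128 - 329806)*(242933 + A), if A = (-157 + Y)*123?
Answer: -45384748034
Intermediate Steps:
A = 11070 (A = (-157 + 247)*123 = 90*123 = 11070)
(151128 - 329806)*(242933 + A) = (151128 - 329806)*(242933 + 11070) = -178678*254003 = -45384748034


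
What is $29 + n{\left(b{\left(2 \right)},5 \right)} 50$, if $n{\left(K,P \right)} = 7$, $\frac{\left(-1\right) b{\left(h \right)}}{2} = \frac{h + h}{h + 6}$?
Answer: $379$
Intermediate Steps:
$b{\left(h \right)} = - \frac{4 h}{6 + h}$ ($b{\left(h \right)} = - 2 \frac{h + h}{h + 6} = - 2 \frac{2 h}{6 + h} = - \frac{4 h}{6 + h}$)
$29 + n{\left(b{\left(2 \right)},5 \right)} 50 = 29 + 7 \cdot 50 = 29 + 350 = 379$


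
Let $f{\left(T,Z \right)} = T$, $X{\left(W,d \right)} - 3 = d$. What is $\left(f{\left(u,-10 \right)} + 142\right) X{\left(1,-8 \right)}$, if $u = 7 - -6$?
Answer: $-775$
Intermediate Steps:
$X{\left(W,d \right)} = 3 + d$
$u = 13$ ($u = 7 + 6 = 13$)
$\left(f{\left(u,-10 \right)} + 142\right) X{\left(1,-8 \right)} = \left(13 + 142\right) \left(3 - 8\right) = 155 \left(-5\right) = -775$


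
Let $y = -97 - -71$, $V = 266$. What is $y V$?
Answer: $-6916$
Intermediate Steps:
$y = -26$ ($y = -97 + 71 = -26$)
$y V = \left(-26\right) 266 = -6916$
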